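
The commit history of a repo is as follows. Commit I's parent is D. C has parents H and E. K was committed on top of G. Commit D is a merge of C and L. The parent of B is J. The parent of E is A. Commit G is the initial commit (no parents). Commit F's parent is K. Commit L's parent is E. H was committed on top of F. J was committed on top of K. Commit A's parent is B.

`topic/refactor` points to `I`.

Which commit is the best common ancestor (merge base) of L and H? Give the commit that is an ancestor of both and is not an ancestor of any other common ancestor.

K

Ancestors of L: {A, B, E, G, J, K, L}.
Ancestors of H: {F, G, H, K}.
Common ancestors: {G, K}.
Among these, K is not an ancestor of any other common ancestor — it is the merge base.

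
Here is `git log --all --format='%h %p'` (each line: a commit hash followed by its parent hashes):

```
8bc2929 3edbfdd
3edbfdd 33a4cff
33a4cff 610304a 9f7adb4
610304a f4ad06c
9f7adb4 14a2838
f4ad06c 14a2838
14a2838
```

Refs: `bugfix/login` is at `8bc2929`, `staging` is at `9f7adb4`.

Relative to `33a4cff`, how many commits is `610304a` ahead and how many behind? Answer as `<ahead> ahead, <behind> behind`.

0 ahead, 2 behind

Reachable from 610304a: {14a2838, 610304a, f4ad06c}.
Reachable from 33a4cff: {14a2838, 33a4cff, 610304a, 9f7adb4, f4ad06c}.
Only in 610304a's history (ahead): {} — 0.
Only in 33a4cff's history (behind): {33a4cff, 9f7adb4} — 2.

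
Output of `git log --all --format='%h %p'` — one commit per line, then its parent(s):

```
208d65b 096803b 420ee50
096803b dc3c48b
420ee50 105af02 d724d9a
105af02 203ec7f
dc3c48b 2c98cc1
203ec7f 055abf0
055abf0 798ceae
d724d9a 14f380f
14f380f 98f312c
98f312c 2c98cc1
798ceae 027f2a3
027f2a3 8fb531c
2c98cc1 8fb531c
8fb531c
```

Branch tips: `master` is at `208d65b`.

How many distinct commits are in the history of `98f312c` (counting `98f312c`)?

3

Walking parent pointers from 98f312c: reachable set = {2c98cc1, 8fb531c, 98f312c}.
That is 3 commits.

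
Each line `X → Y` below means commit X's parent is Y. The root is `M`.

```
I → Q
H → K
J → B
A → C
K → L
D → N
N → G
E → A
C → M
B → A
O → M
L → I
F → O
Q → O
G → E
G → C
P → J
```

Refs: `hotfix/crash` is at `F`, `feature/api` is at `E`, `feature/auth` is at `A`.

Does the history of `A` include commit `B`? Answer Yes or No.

No

Ancestors of A: {A, C, M}.
B is not in that set, so it is not an ancestor of A.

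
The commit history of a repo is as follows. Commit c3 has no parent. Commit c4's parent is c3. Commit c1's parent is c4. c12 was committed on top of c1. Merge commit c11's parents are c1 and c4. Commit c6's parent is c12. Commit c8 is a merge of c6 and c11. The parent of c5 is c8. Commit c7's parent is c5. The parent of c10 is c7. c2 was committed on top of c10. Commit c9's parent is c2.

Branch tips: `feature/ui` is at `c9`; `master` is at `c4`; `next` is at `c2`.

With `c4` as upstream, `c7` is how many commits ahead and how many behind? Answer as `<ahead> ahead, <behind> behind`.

Reachable from c7: {c1, c11, c12, c3, c4, c5, c6, c7, c8}.
Reachable from c4: {c3, c4}.
Only in c7's history (ahead): {c1, c11, c12, c5, c6, c7, c8} — 7.
Only in c4's history (behind): {} — 0.

7 ahead, 0 behind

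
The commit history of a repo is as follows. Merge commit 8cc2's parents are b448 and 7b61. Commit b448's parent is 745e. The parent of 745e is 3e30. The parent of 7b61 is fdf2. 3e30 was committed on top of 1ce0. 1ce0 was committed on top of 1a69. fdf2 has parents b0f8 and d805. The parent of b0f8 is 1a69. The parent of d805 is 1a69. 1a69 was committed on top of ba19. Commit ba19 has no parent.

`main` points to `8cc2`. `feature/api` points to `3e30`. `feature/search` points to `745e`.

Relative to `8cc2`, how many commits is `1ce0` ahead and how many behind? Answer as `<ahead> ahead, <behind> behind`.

Reachable from 1ce0: {1a69, 1ce0, ba19}.
Reachable from 8cc2: {1a69, 1ce0, 3e30, 745e, 7b61, 8cc2, b0f8, b448, ba19, d805, fdf2}.
Only in 1ce0's history (ahead): {} — 0.
Only in 8cc2's history (behind): {3e30, 745e, 7b61, 8cc2, b0f8, b448, d805, fdf2} — 8.

0 ahead, 8 behind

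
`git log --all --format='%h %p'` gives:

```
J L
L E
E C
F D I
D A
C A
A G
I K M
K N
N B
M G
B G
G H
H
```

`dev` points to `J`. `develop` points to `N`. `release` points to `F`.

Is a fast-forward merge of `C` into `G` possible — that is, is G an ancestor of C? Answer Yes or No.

Yes

A fast-forward from G to C is possible iff G is an ancestor of C.
Ancestors of C: {A, C, G, H}.
G is among them, so fast-forward is possible.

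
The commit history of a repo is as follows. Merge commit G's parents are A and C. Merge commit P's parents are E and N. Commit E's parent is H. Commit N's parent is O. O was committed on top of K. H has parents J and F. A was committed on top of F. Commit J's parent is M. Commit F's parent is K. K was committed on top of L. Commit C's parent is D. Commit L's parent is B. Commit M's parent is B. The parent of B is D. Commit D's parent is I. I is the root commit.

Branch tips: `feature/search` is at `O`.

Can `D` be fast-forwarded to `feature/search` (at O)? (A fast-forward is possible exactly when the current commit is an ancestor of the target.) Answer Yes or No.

A fast-forward from D to O is possible iff D is an ancestor of O.
Ancestors of O: {B, D, I, K, L, O}.
D is among them, so fast-forward is possible.

Yes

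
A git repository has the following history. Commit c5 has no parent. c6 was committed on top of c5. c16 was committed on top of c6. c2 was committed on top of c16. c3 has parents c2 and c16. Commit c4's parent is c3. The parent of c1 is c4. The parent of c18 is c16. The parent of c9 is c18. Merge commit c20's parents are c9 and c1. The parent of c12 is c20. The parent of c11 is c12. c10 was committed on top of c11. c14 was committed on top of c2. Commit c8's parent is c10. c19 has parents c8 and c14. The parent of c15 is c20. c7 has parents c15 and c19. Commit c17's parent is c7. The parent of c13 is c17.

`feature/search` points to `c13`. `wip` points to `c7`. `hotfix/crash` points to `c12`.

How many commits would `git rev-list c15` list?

Walking parent pointers from c15: reachable set = {c1, c15, c16, c18, c2, c20, c3, c4, c5, c6, c9}.
That is 11 commits.

11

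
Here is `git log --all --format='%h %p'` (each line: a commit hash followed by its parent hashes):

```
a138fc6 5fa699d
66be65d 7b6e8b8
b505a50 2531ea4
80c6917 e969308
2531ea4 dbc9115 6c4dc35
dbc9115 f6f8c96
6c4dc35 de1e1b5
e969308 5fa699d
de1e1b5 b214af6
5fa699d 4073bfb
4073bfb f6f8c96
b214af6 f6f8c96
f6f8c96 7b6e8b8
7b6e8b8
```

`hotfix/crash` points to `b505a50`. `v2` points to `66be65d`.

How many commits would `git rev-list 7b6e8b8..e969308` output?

Reachable from e969308: {4073bfb, 5fa699d, 7b6e8b8, e969308, f6f8c96}.
Reachable from 7b6e8b8: {7b6e8b8}.
In e969308's history but not 7b6e8b8's: {4073bfb, 5fa699d, e969308, f6f8c96} — 4 commits.

4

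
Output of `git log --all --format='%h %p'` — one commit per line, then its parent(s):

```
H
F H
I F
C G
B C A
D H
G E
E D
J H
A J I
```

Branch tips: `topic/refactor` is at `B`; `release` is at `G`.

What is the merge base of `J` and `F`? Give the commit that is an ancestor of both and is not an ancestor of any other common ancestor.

Ancestors of J: {H, J}.
Ancestors of F: {F, H}.
Common ancestors: {H}.
The only common ancestor is H, so it is the merge base.

H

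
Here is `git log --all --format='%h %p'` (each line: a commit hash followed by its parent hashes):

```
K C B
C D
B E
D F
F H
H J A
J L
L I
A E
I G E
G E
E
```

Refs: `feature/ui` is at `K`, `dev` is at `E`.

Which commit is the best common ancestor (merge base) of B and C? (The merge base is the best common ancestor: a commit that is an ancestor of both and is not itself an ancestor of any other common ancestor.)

Ancestors of B: {B, E}.
Ancestors of C: {A, C, D, E, F, G, H, I, J, L}.
Common ancestors: {E}.
The only common ancestor is E, so it is the merge base.

E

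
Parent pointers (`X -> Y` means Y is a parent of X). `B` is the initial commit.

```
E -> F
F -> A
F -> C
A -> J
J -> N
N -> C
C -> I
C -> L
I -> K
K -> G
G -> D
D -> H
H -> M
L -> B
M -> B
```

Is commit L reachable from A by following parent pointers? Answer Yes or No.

Ancestors of A (commits reachable by following parents): {A, B, C, D, G, H, I, J, K, L, M, N}.
L is in that set, so it is an ancestor of A.

Yes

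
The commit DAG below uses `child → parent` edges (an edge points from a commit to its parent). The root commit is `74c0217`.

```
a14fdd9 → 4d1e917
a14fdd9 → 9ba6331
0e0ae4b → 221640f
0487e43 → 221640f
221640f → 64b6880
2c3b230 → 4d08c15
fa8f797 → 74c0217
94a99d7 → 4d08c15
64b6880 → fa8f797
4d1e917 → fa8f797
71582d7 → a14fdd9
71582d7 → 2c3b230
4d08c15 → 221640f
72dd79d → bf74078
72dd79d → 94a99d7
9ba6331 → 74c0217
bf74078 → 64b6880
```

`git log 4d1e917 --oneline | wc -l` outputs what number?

Walking parent pointers from 4d1e917: reachable set = {4d1e917, 74c0217, fa8f797}.
That is 3 commits.

3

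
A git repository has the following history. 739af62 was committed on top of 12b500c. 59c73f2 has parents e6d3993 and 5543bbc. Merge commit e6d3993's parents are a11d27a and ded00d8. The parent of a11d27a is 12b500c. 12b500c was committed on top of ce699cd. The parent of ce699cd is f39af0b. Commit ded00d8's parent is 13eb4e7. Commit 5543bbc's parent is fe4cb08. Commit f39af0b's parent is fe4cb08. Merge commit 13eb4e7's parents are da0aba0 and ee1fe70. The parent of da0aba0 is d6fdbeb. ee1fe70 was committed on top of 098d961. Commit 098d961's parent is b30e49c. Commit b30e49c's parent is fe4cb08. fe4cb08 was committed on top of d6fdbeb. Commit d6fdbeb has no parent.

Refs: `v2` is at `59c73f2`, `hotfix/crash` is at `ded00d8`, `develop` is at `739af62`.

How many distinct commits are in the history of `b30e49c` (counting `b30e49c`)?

Walking parent pointers from b30e49c: reachable set = {b30e49c, d6fdbeb, fe4cb08}.
That is 3 commits.

3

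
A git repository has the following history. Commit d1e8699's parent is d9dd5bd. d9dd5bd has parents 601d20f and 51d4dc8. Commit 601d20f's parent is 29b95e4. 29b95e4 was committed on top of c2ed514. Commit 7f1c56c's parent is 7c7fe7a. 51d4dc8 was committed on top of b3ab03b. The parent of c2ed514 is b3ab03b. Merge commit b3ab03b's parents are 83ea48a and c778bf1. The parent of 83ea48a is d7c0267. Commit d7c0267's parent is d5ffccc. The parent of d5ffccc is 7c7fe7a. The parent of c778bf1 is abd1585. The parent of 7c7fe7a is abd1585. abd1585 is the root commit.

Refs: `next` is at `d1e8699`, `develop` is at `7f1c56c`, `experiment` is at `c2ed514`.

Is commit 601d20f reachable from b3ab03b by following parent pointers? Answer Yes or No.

No

Ancestors of b3ab03b: {7c7fe7a, 83ea48a, abd1585, b3ab03b, c778bf1, d5ffccc, d7c0267}.
601d20f is not in that set, so it is not an ancestor of b3ab03b.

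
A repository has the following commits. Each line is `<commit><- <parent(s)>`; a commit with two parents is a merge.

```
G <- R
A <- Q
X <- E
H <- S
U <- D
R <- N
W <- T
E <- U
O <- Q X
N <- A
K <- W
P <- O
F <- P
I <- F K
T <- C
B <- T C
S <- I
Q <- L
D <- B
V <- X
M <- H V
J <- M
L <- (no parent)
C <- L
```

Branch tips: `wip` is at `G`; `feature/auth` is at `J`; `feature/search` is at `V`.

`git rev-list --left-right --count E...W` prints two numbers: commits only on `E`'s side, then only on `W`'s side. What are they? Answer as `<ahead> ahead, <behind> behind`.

4 ahead, 1 behind

Reachable from E: {B, C, D, E, L, T, U}.
Reachable from W: {C, L, T, W}.
Only in E's history (ahead): {B, D, E, U} — 4.
Only in W's history (behind): {W} — 1.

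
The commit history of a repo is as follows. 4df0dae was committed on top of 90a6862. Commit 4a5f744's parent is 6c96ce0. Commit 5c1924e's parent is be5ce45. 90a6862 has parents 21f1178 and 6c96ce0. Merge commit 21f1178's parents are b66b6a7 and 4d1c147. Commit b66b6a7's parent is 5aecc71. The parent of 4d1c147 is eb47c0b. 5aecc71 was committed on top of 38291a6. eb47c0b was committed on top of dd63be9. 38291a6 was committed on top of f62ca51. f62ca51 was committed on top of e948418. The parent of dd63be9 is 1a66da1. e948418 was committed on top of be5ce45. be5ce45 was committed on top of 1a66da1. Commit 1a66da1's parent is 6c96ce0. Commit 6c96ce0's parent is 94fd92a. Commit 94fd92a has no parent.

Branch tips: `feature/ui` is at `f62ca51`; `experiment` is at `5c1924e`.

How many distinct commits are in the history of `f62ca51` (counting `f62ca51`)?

Walking parent pointers from f62ca51: reachable set = {1a66da1, 6c96ce0, 94fd92a, be5ce45, e948418, f62ca51}.
That is 6 commits.

6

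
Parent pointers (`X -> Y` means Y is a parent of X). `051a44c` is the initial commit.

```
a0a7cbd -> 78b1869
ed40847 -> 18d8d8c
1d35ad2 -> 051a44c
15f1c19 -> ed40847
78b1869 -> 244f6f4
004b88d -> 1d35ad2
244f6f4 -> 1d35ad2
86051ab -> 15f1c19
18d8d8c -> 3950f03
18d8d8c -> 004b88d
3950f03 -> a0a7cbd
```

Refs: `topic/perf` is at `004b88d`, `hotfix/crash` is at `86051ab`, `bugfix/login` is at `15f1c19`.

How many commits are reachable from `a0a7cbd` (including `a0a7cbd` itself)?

5

Walking parent pointers from a0a7cbd: reachable set = {051a44c, 1d35ad2, 244f6f4, 78b1869, a0a7cbd}.
That is 5 commits.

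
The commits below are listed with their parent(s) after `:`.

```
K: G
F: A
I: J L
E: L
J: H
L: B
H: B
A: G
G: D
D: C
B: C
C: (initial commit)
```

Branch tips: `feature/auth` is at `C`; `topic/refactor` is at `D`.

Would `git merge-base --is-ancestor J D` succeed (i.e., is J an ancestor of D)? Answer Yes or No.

No

Ancestors of D: {C, D}.
J is not in that set, so it is not an ancestor of D.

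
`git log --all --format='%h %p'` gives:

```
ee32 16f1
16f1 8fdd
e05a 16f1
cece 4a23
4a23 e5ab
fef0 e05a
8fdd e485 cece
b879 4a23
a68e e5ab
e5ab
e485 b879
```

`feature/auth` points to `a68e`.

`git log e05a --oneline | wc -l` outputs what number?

Walking parent pointers from e05a: reachable set = {16f1, 4a23, 8fdd, b879, cece, e05a, e485, e5ab}.
That is 8 commits.

8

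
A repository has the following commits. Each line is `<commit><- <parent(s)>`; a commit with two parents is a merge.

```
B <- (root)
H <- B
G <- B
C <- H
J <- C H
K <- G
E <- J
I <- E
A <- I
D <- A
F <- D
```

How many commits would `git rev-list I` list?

6

Walking parent pointers from I: reachable set = {B, C, E, H, I, J}.
That is 6 commits.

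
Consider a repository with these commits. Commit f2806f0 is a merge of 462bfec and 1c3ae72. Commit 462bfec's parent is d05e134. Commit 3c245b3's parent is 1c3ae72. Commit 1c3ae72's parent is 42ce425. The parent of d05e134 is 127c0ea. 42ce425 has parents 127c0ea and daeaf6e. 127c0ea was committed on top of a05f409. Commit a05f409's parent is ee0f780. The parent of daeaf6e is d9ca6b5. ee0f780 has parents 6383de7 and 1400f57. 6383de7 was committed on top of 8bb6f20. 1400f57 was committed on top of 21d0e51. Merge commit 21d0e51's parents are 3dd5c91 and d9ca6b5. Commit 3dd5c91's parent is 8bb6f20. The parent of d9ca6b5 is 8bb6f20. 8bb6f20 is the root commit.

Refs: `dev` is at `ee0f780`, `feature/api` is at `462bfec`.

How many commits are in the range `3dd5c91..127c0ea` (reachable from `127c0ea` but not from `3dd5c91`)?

Reachable from 127c0ea: {127c0ea, 1400f57, 21d0e51, 3dd5c91, 6383de7, 8bb6f20, a05f409, d9ca6b5, ee0f780}.
Reachable from 3dd5c91: {3dd5c91, 8bb6f20}.
In 127c0ea's history but not 3dd5c91's: {127c0ea, 1400f57, 21d0e51, 6383de7, a05f409, d9ca6b5, ee0f780} — 7 commits.

7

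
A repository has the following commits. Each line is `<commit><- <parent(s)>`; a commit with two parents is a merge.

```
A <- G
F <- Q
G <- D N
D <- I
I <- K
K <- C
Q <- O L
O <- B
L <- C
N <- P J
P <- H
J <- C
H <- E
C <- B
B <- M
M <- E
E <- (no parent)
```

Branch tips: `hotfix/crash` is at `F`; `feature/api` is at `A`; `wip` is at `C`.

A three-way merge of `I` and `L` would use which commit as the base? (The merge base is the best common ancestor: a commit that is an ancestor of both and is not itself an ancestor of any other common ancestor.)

Ancestors of I: {B, C, E, I, K, M}.
Ancestors of L: {B, C, E, L, M}.
Common ancestors: {B, C, E, M}.
Among these, C is not an ancestor of any other common ancestor — it is the merge base.

C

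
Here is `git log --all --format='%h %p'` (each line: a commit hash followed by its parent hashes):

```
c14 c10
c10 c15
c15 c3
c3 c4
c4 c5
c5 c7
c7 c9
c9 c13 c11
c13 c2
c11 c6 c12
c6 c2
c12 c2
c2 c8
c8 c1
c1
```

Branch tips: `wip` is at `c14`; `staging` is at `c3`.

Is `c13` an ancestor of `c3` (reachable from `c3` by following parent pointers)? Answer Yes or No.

Yes

Ancestors of c3 (commits reachable by following parents): {c1, c11, c12, c13, c2, c3, c4, c5, c6, c7, c8, c9}.
c13 is in that set, so it is an ancestor of c3.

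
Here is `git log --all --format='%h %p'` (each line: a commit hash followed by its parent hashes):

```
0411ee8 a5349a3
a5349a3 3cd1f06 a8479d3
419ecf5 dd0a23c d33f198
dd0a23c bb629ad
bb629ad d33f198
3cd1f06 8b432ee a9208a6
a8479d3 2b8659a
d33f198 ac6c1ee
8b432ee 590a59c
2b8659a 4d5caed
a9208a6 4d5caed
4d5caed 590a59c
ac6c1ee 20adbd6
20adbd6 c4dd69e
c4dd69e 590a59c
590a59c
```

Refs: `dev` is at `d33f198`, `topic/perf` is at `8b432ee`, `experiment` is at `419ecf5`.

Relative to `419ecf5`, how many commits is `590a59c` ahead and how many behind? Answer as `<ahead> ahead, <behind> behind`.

Reachable from 590a59c: {590a59c}.
Reachable from 419ecf5: {20adbd6, 419ecf5, 590a59c, ac6c1ee, bb629ad, c4dd69e, d33f198, dd0a23c}.
Only in 590a59c's history (ahead): {} — 0.
Only in 419ecf5's history (behind): {20adbd6, 419ecf5, ac6c1ee, bb629ad, c4dd69e, d33f198, dd0a23c} — 7.

0 ahead, 7 behind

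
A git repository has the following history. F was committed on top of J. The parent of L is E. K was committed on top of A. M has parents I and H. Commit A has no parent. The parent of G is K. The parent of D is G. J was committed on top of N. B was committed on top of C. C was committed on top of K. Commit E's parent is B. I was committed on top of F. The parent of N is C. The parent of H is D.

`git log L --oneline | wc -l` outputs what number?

6

Walking parent pointers from L: reachable set = {A, B, C, E, K, L}.
That is 6 commits.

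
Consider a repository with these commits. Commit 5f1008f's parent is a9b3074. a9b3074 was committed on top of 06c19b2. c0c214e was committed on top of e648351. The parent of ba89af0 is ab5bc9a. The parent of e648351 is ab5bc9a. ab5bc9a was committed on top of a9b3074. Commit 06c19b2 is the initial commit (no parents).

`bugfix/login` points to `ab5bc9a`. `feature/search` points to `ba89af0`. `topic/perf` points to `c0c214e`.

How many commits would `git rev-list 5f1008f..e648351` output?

2

Reachable from e648351: {06c19b2, a9b3074, ab5bc9a, e648351}.
Reachable from 5f1008f: {06c19b2, 5f1008f, a9b3074}.
In e648351's history but not 5f1008f's: {ab5bc9a, e648351} — 2 commits.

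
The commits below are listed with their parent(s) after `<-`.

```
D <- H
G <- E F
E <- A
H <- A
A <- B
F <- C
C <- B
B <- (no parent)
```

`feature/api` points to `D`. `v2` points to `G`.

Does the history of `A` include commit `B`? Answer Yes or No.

Ancestors of A (commits reachable by following parents): {A, B}.
B is in that set, so it is an ancestor of A.

Yes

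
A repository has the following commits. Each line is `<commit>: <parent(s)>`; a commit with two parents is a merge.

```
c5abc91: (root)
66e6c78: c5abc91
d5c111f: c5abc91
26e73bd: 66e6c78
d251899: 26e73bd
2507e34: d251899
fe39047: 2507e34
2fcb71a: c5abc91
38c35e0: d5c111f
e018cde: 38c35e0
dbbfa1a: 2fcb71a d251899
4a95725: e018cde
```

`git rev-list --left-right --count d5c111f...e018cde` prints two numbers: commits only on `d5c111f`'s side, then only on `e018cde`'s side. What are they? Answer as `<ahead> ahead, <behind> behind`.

0 ahead, 2 behind

Reachable from d5c111f: {c5abc91, d5c111f}.
Reachable from e018cde: {38c35e0, c5abc91, d5c111f, e018cde}.
Only in d5c111f's history (ahead): {} — 0.
Only in e018cde's history (behind): {38c35e0, e018cde} — 2.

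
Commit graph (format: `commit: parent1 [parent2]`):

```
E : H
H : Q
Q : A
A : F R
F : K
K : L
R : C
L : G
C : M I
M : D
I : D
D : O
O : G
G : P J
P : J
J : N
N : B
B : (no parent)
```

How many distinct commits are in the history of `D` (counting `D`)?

7

Walking parent pointers from D: reachable set = {B, D, G, J, N, O, P}.
That is 7 commits.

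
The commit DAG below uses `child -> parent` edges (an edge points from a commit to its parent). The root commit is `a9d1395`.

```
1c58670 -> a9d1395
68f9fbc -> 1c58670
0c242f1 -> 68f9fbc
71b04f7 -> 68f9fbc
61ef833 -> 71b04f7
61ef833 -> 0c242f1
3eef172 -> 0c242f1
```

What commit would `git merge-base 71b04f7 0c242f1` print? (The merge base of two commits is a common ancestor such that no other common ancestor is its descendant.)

Ancestors of 71b04f7: {1c58670, 68f9fbc, 71b04f7, a9d1395}.
Ancestors of 0c242f1: {0c242f1, 1c58670, 68f9fbc, a9d1395}.
Common ancestors: {1c58670, 68f9fbc, a9d1395}.
Among these, 68f9fbc is not an ancestor of any other common ancestor — it is the merge base.

68f9fbc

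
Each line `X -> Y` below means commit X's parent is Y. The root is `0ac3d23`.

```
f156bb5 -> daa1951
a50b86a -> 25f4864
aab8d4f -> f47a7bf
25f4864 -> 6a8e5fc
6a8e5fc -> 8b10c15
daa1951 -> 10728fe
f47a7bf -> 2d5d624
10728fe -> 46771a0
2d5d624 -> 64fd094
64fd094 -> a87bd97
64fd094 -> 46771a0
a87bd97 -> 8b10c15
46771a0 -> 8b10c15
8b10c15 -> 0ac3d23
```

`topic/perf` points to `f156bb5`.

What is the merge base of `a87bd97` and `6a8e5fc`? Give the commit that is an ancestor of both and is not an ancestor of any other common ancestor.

8b10c15

Ancestors of a87bd97: {0ac3d23, 8b10c15, a87bd97}.
Ancestors of 6a8e5fc: {0ac3d23, 6a8e5fc, 8b10c15}.
Common ancestors: {0ac3d23, 8b10c15}.
Among these, 8b10c15 is not an ancestor of any other common ancestor — it is the merge base.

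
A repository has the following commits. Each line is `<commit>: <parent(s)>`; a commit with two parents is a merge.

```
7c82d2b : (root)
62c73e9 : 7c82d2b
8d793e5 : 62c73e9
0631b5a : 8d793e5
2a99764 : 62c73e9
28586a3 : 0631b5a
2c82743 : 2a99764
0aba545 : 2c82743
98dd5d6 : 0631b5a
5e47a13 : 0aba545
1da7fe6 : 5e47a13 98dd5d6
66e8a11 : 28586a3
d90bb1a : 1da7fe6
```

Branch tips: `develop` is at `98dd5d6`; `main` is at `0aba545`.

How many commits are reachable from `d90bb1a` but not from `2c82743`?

7

Reachable from d90bb1a: {0631b5a, 0aba545, 1da7fe6, 2a99764, 2c82743, 5e47a13, 62c73e9, 7c82d2b, 8d793e5, 98dd5d6, d90bb1a}.
Reachable from 2c82743: {2a99764, 2c82743, 62c73e9, 7c82d2b}.
In d90bb1a's history but not 2c82743's: {0631b5a, 0aba545, 1da7fe6, 5e47a13, 8d793e5, 98dd5d6, d90bb1a} — 7 commits.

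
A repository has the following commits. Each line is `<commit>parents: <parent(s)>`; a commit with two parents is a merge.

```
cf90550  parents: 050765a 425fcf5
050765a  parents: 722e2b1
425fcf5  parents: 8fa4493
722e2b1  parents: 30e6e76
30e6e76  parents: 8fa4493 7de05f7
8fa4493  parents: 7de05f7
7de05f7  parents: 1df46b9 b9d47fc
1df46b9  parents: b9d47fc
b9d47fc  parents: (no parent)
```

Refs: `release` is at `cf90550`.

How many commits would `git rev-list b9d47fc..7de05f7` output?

Reachable from 7de05f7: {1df46b9, 7de05f7, b9d47fc}.
Reachable from b9d47fc: {b9d47fc}.
In 7de05f7's history but not b9d47fc's: {1df46b9, 7de05f7} — 2 commits.

2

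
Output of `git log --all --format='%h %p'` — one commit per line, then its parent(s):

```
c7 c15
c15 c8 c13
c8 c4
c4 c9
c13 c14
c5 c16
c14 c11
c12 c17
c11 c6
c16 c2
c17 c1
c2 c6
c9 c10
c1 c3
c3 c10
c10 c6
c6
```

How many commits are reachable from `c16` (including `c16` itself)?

Walking parent pointers from c16: reachable set = {c16, c2, c6}.
That is 3 commits.

3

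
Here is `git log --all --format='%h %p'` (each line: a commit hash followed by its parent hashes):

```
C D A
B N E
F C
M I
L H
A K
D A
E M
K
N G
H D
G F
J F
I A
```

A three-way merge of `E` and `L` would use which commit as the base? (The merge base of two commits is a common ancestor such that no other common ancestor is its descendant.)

A

Ancestors of E: {A, E, I, K, M}.
Ancestors of L: {A, D, H, K, L}.
Common ancestors: {A, K}.
Among these, A is not an ancestor of any other common ancestor — it is the merge base.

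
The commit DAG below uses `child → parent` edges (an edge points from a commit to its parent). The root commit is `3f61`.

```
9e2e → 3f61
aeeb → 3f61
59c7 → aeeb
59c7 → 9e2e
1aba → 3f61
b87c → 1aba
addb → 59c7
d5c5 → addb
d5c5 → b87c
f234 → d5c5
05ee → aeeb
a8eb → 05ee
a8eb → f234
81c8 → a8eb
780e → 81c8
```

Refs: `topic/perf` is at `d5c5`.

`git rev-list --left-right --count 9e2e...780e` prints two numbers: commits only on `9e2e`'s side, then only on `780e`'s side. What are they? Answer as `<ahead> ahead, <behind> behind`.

Reachable from 9e2e: {3f61, 9e2e}.
Reachable from 780e: {05ee, 1aba, 3f61, 59c7, 780e, 81c8, 9e2e, a8eb, addb, aeeb, b87c, d5c5, f234}.
Only in 9e2e's history (ahead): {} — 0.
Only in 780e's history (behind): {05ee, 1aba, 59c7, 780e, 81c8, a8eb, addb, aeeb, b87c, d5c5, f234} — 11.

0 ahead, 11 behind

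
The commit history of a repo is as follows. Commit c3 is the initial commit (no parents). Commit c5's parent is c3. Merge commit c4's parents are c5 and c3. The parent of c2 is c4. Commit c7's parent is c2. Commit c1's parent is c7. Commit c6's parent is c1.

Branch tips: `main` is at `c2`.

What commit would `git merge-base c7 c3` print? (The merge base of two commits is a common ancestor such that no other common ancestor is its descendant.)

c3

Ancestors of c7: {c2, c3, c4, c5, c7}.
Ancestors of c3: {c3}.
Common ancestors: {c3}.
The only common ancestor is c3, so it is the merge base.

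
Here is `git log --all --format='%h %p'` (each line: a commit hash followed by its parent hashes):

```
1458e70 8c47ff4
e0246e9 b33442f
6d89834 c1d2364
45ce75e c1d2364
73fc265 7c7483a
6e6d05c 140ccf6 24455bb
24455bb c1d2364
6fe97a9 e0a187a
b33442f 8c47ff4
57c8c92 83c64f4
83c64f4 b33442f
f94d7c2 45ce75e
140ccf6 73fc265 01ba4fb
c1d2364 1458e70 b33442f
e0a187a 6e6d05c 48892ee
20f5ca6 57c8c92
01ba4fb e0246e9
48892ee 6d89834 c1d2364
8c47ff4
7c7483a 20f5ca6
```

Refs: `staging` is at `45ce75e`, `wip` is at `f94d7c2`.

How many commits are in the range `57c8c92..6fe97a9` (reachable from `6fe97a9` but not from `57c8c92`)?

Reachable from 6fe97a9: {01ba4fb, 140ccf6, 1458e70, 20f5ca6, 24455bb, 48892ee, 57c8c92, 6d89834, 6e6d05c, 6fe97a9, 73fc265, 7c7483a, 83c64f4, 8c47ff4, b33442f, c1d2364, e0246e9, e0a187a}.
Reachable from 57c8c92: {57c8c92, 83c64f4, 8c47ff4, b33442f}.
In 6fe97a9's history but not 57c8c92's: {01ba4fb, 140ccf6, 1458e70, 20f5ca6, 24455bb, 48892ee, 6d89834, 6e6d05c, 6fe97a9, 73fc265, 7c7483a, c1d2364, e0246e9, e0a187a} — 14 commits.

14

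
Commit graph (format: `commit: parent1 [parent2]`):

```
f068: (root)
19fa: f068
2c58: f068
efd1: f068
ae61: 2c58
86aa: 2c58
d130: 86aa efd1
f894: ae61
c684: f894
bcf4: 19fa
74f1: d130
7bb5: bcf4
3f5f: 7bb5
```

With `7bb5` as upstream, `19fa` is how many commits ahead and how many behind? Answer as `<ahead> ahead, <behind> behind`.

Reachable from 19fa: {19fa, f068}.
Reachable from 7bb5: {19fa, 7bb5, bcf4, f068}.
Only in 19fa's history (ahead): {} — 0.
Only in 7bb5's history (behind): {7bb5, bcf4} — 2.

0 ahead, 2 behind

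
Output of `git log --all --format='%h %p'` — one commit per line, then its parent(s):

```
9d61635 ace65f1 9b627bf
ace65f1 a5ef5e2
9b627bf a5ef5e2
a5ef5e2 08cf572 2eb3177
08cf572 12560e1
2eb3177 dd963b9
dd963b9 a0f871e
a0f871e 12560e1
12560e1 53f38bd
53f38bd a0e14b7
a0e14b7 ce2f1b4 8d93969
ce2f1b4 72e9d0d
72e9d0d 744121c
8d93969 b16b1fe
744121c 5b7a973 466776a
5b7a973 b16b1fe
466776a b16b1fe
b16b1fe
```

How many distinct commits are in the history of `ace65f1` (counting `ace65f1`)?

Walking parent pointers from ace65f1: reachable set = {08cf572, 12560e1, 2eb3177, 466776a, 53f38bd, 5b7a973, 72e9d0d, 744121c, 8d93969, a0e14b7, a0f871e, a5ef5e2, ace65f1, b16b1fe, ce2f1b4, dd963b9}.
That is 16 commits.

16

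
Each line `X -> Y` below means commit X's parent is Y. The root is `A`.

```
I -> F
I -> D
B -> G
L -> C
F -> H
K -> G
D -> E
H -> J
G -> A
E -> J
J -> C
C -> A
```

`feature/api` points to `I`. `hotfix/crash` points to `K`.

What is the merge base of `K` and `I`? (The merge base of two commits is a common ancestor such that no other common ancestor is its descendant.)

Ancestors of K: {A, G, K}.
Ancestors of I: {A, C, D, E, F, H, I, J}.
Common ancestors: {A}.
The only common ancestor is A, so it is the merge base.

A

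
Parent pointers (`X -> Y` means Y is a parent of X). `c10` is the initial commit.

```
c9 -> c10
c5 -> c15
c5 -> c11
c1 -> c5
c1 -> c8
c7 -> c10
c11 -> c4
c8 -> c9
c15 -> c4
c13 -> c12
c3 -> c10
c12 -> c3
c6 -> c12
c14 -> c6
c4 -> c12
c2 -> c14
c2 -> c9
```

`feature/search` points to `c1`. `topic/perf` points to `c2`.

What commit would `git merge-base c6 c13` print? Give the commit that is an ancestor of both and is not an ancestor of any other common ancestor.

Ancestors of c6: {c10, c12, c3, c6}.
Ancestors of c13: {c10, c12, c13, c3}.
Common ancestors: {c10, c12, c3}.
Among these, c12 is not an ancestor of any other common ancestor — it is the merge base.

c12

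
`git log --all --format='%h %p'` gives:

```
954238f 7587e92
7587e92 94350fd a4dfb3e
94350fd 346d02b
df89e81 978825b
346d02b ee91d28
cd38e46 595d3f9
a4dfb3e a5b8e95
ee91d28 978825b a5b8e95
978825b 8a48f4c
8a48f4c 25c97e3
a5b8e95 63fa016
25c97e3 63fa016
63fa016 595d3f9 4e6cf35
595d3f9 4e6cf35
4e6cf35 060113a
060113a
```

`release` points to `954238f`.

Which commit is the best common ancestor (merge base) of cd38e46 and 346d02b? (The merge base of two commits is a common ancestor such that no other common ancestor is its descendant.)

595d3f9

Ancestors of cd38e46: {060113a, 4e6cf35, 595d3f9, cd38e46}.
Ancestors of 346d02b: {060113a, 25c97e3, 346d02b, 4e6cf35, 595d3f9, 63fa016, 8a48f4c, 978825b, a5b8e95, ee91d28}.
Common ancestors: {060113a, 4e6cf35, 595d3f9}.
Among these, 595d3f9 is not an ancestor of any other common ancestor — it is the merge base.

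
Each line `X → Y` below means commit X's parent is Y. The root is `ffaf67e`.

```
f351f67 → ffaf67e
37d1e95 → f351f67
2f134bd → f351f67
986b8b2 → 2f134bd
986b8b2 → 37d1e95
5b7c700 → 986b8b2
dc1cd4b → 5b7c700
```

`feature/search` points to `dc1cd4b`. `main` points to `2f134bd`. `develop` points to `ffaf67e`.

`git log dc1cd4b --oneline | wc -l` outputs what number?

Walking parent pointers from dc1cd4b: reachable set = {2f134bd, 37d1e95, 5b7c700, 986b8b2, dc1cd4b, f351f67, ffaf67e}.
That is 7 commits.

7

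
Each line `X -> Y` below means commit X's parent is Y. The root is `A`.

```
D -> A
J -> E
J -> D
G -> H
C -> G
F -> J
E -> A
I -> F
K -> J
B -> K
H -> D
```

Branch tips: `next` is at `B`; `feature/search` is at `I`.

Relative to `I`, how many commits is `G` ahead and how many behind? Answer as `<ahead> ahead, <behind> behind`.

Reachable from G: {A, D, G, H}.
Reachable from I: {A, D, E, F, I, J}.
Only in G's history (ahead): {G, H} — 2.
Only in I's history (behind): {E, F, I, J} — 4.

2 ahead, 4 behind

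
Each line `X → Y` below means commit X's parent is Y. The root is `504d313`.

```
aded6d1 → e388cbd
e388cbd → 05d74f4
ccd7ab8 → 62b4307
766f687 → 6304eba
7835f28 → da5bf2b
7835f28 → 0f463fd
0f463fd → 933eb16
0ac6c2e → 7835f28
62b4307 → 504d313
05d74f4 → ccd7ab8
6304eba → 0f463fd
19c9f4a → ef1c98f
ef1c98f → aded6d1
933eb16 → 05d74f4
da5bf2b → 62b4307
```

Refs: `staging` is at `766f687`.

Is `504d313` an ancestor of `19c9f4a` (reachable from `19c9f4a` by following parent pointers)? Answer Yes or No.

Ancestors of 19c9f4a (commits reachable by following parents): {05d74f4, 19c9f4a, 504d313, 62b4307, aded6d1, ccd7ab8, e388cbd, ef1c98f}.
504d313 is in that set, so it is an ancestor of 19c9f4a.

Yes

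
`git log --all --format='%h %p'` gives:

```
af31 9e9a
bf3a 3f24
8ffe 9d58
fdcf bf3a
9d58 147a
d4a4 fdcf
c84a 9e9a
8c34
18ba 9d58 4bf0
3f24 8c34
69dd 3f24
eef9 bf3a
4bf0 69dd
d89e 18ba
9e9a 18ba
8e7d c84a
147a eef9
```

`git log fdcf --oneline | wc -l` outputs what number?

4

Walking parent pointers from fdcf: reachable set = {3f24, 8c34, bf3a, fdcf}.
That is 4 commits.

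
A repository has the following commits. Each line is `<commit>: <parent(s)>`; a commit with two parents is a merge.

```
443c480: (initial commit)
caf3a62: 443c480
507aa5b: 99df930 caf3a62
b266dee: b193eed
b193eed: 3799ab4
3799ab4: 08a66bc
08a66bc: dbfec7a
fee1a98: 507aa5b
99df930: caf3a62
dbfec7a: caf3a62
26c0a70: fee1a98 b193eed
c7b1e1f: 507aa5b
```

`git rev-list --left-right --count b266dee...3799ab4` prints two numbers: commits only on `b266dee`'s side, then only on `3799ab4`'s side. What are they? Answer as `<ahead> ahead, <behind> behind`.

2 ahead, 0 behind

Reachable from b266dee: {08a66bc, 3799ab4, 443c480, b193eed, b266dee, caf3a62, dbfec7a}.
Reachable from 3799ab4: {08a66bc, 3799ab4, 443c480, caf3a62, dbfec7a}.
Only in b266dee's history (ahead): {b193eed, b266dee} — 2.
Only in 3799ab4's history (behind): {} — 0.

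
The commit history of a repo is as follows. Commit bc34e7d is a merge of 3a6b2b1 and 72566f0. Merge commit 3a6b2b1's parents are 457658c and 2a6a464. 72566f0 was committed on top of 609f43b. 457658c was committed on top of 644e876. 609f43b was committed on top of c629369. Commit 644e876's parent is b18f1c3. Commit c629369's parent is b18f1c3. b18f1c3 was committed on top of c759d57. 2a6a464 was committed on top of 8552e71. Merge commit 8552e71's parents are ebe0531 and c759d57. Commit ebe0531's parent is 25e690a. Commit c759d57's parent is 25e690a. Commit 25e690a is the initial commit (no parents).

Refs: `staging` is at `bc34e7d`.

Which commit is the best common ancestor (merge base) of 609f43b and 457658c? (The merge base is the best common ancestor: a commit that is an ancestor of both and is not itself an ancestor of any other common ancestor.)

Ancestors of 609f43b: {25e690a, 609f43b, b18f1c3, c629369, c759d57}.
Ancestors of 457658c: {25e690a, 457658c, 644e876, b18f1c3, c759d57}.
Common ancestors: {25e690a, b18f1c3, c759d57}.
Among these, b18f1c3 is not an ancestor of any other common ancestor — it is the merge base.

b18f1c3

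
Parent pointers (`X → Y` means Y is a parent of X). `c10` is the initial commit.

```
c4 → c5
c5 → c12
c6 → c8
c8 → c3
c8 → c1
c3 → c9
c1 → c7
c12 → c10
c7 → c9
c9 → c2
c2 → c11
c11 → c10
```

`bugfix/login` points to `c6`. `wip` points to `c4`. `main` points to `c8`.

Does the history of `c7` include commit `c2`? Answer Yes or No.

Yes

Ancestors of c7 (commits reachable by following parents): {c10, c11, c2, c7, c9}.
c2 is in that set, so it is an ancestor of c7.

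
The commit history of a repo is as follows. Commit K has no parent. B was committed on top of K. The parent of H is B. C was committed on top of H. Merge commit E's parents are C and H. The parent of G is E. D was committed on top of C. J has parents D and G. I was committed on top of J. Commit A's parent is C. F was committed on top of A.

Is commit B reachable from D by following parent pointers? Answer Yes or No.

Yes

Ancestors of D (commits reachable by following parents): {B, C, D, H, K}.
B is in that set, so it is an ancestor of D.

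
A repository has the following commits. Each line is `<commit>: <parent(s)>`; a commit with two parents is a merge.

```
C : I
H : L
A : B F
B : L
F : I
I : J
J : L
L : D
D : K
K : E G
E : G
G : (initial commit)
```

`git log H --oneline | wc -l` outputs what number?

Walking parent pointers from H: reachable set = {D, E, G, H, K, L}.
That is 6 commits.

6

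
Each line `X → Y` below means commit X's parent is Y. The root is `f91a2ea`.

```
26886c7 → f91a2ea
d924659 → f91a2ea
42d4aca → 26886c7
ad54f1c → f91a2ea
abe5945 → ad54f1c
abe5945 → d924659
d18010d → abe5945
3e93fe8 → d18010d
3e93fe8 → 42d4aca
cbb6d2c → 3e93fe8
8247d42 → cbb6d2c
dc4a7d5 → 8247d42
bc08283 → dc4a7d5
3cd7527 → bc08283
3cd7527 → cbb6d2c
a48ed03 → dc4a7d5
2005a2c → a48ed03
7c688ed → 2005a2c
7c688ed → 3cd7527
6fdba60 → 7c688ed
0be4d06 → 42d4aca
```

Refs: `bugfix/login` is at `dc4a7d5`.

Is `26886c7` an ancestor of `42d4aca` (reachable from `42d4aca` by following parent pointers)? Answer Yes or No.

Yes

Ancestors of 42d4aca (commits reachable by following parents): {26886c7, 42d4aca, f91a2ea}.
26886c7 is in that set, so it is an ancestor of 42d4aca.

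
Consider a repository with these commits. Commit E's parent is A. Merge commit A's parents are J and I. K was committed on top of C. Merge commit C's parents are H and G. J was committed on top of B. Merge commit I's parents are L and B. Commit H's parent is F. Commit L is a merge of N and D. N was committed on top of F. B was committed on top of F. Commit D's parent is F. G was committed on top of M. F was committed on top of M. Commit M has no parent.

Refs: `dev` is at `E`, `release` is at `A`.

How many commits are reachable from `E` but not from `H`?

8

Reachable from E: {A, B, D, E, F, I, J, L, M, N}.
Reachable from H: {F, H, M}.
In E's history but not H's: {A, B, D, E, I, J, L, N} — 8 commits.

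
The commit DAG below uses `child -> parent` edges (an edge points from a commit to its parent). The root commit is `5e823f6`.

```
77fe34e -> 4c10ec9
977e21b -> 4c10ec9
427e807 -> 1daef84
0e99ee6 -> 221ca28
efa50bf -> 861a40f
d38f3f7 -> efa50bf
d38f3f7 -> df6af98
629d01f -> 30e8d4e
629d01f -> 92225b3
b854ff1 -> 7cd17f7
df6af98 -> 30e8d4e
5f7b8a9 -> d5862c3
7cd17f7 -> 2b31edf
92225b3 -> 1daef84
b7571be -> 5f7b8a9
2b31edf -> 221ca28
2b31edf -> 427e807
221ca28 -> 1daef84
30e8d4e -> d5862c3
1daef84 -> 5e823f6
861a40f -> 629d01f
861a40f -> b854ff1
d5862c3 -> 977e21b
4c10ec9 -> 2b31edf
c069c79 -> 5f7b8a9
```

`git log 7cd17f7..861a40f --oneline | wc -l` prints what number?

8

Reachable from 861a40f: {1daef84, 221ca28, 2b31edf, 30e8d4e, 427e807, 4c10ec9, 5e823f6, 629d01f, 7cd17f7, 861a40f, 92225b3, 977e21b, b854ff1, d5862c3}.
Reachable from 7cd17f7: {1daef84, 221ca28, 2b31edf, 427e807, 5e823f6, 7cd17f7}.
In 861a40f's history but not 7cd17f7's: {30e8d4e, 4c10ec9, 629d01f, 861a40f, 92225b3, 977e21b, b854ff1, d5862c3} — 8 commits.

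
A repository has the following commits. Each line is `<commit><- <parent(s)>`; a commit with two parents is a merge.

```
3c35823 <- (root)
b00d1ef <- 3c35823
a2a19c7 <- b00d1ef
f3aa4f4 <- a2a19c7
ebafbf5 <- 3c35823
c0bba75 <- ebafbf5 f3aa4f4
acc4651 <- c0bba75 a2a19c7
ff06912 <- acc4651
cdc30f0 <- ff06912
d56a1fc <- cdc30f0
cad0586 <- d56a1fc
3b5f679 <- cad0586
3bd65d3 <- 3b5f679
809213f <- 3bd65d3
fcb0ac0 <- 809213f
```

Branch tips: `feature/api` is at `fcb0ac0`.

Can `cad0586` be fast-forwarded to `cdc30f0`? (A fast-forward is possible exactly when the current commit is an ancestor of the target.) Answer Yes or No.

No

A fast-forward from cad0586 to cdc30f0 is possible iff cad0586 is an ancestor of cdc30f0.
Ancestors of cdc30f0: {3c35823, a2a19c7, acc4651, b00d1ef, c0bba75, cdc30f0, ebafbf5, f3aa4f4, ff06912}.
cad0586 is not among them, so fast-forward is not possible.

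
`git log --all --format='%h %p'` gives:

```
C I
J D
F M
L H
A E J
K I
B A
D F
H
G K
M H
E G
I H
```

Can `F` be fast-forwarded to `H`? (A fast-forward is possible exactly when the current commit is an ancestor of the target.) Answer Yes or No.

No

A fast-forward from F to H is possible iff F is an ancestor of H.
Ancestors of H: {H}.
F is not among them, so fast-forward is not possible.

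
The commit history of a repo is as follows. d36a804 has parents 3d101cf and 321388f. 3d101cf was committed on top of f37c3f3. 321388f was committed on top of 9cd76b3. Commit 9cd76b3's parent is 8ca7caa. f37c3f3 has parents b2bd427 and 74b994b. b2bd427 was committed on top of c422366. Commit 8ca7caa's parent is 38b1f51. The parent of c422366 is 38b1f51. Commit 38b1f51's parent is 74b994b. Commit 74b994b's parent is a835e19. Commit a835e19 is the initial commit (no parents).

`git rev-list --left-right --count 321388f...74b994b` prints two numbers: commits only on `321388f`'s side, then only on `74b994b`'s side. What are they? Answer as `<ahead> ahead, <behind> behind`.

Reachable from 321388f: {321388f, 38b1f51, 74b994b, 8ca7caa, 9cd76b3, a835e19}.
Reachable from 74b994b: {74b994b, a835e19}.
Only in 321388f's history (ahead): {321388f, 38b1f51, 8ca7caa, 9cd76b3} — 4.
Only in 74b994b's history (behind): {} — 0.

4 ahead, 0 behind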